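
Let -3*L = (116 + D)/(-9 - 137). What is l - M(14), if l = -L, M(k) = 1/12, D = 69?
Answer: -443/876 ≈ -0.50571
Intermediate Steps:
M(k) = 1/12
L = 185/438 (L = -(116 + 69)/(3*(-9 - 137)) = -185/(3*(-146)) = -185*(-1)/(3*146) = -1/3*(-185/146) = 185/438 ≈ 0.42237)
l = -185/438 (l = -1*185/438 = -185/438 ≈ -0.42237)
l - M(14) = -185/438 - 1*1/12 = -185/438 - 1/12 = -443/876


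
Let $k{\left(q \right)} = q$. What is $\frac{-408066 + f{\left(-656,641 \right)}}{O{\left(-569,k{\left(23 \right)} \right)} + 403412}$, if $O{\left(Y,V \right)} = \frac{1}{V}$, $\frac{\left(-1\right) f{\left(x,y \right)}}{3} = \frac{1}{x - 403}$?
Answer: $- \frac{3313087831}{3275302381} \approx -1.0115$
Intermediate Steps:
$f{\left(x,y \right)} = - \frac{3}{-403 + x}$ ($f{\left(x,y \right)} = - \frac{3}{x - 403} = - \frac{3}{-403 + x}$)
$\frac{-408066 + f{\left(-656,641 \right)}}{O{\left(-569,k{\left(23 \right)} \right)} + 403412} = \frac{-408066 - \frac{3}{-403 - 656}}{\frac{1}{23} + 403412} = \frac{-408066 - \frac{3}{-1059}}{\frac{1}{23} + 403412} = \frac{-408066 - - \frac{1}{353}}{\frac{9278477}{23}} = \left(-408066 + \frac{1}{353}\right) \frac{23}{9278477} = \left(- \frac{144047297}{353}\right) \frac{23}{9278477} = - \frac{3313087831}{3275302381}$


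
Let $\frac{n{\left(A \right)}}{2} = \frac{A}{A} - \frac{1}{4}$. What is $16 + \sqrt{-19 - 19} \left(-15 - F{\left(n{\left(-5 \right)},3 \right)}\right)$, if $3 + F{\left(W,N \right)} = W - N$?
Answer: $16 - \frac{21 i \sqrt{38}}{2} \approx 16.0 - 64.726 i$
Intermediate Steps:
$n{\left(A \right)} = \frac{3}{2}$ ($n{\left(A \right)} = 2 \left(\frac{A}{A} - \frac{1}{4}\right) = 2 \left(1 - \frac{1}{4}\right) = 2 \cdot \frac{3}{4} = \frac{3}{2}$)
$F{\left(W,N \right)} = -3 + W - N$ ($F{\left(W,N \right)} = -3 - \left(N - W\right) = -3 + W - N$)
$16 + \sqrt{-19 - 19} \left(-15 - F{\left(n{\left(-5 \right)},3 \right)}\right) = 16 + \sqrt{-19 - 19} \left(-15 - \left(-3 + \frac{3}{2} - 3\right)\right) = 16 + \sqrt{-38} \left(-15 - \left(-3 + \frac{3}{2} - 3\right)\right) = 16 + i \sqrt{38} \left(-15 - - \frac{9}{2}\right) = 16 + i \sqrt{38} \left(-15 + \frac{9}{2}\right) = 16 + i \sqrt{38} \left(- \frac{21}{2}\right) = 16 - \frac{21 i \sqrt{38}}{2}$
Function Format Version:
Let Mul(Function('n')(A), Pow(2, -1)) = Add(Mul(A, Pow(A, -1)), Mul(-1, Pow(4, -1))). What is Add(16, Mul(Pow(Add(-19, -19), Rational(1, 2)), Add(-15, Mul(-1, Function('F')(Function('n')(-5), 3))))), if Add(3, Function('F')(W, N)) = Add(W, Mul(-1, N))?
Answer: Add(16, Mul(Rational(-21, 2), I, Pow(38, Rational(1, 2)))) ≈ Add(16.000, Mul(-64.726, I))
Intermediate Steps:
Function('n')(A) = Rational(3, 2) (Function('n')(A) = Mul(2, Add(Mul(A, Pow(A, -1)), Mul(-1, Pow(4, -1)))) = Mul(2, Add(1, Mul(-1, Rational(1, 4)))) = Mul(2, Add(1, Rational(-1, 4))) = Mul(2, Rational(3, 4)) = Rational(3, 2))
Function('F')(W, N) = Add(-3, W, Mul(-1, N)) (Function('F')(W, N) = Add(-3, Add(W, Mul(-1, N))) = Add(-3, W, Mul(-1, N)))
Add(16, Mul(Pow(Add(-19, -19), Rational(1, 2)), Add(-15, Mul(-1, Function('F')(Function('n')(-5), 3))))) = Add(16, Mul(Pow(Add(-19, -19), Rational(1, 2)), Add(-15, Mul(-1, Add(-3, Rational(3, 2), Mul(-1, 3)))))) = Add(16, Mul(Pow(-38, Rational(1, 2)), Add(-15, Mul(-1, Add(-3, Rational(3, 2), -3))))) = Add(16, Mul(Mul(I, Pow(38, Rational(1, 2))), Add(-15, Mul(-1, Rational(-9, 2))))) = Add(16, Mul(Mul(I, Pow(38, Rational(1, 2))), Add(-15, Rational(9, 2)))) = Add(16, Mul(Mul(I, Pow(38, Rational(1, 2))), Rational(-21, 2))) = Add(16, Mul(Rational(-21, 2), I, Pow(38, Rational(1, 2))))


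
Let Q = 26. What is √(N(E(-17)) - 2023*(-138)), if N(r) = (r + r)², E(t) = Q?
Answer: √281878 ≈ 530.92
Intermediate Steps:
E(t) = 26
N(r) = 4*r² (N(r) = (2*r)² = 4*r²)
√(N(E(-17)) - 2023*(-138)) = √(4*26² - 2023*(-138)) = √(4*676 + 279174) = √(2704 + 279174) = √281878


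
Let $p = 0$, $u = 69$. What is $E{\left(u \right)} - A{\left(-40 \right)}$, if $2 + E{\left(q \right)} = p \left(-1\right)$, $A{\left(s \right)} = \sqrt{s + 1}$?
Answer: $-2 - i \sqrt{39} \approx -2.0 - 6.245 i$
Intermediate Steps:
$A{\left(s \right)} = \sqrt{1 + s}$
$E{\left(q \right)} = -2$ ($E{\left(q \right)} = -2 + 0 \left(-1\right) = -2 + 0 = -2$)
$E{\left(u \right)} - A{\left(-40 \right)} = -2 - \sqrt{1 - 40} = -2 - \sqrt{-39} = -2 - i \sqrt{39}$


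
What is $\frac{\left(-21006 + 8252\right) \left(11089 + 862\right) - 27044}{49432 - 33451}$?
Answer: $- \frac{152450098}{15981} \approx -9539.5$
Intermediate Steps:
$\frac{\left(-21006 + 8252\right) \left(11089 + 862\right) - 27044}{49432 - 33451} = \frac{\left(-12754\right) 11951 - 27044}{15981} = \left(-152423054 - 27044\right) \frac{1}{15981} = \left(-152450098\right) \frac{1}{15981} = - \frac{152450098}{15981}$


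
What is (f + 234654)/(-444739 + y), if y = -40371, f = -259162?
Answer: 12254/242555 ≈ 0.050520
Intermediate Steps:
(f + 234654)/(-444739 + y) = (-259162 + 234654)/(-444739 - 40371) = -24508/(-485110) = -24508*(-1/485110) = 12254/242555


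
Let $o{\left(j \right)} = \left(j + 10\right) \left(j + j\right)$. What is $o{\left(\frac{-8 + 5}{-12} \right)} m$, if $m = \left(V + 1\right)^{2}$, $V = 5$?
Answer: $\frac{369}{2} \approx 184.5$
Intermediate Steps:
$o{\left(j \right)} = 2 j \left(10 + j\right)$ ($o{\left(j \right)} = \left(10 + j\right) 2 j = 2 j \left(10 + j\right)$)
$m = 36$ ($m = \left(5 + 1\right)^{2} = 6^{2} = 36$)
$o{\left(\frac{-8 + 5}{-12} \right)} m = 2 \frac{-8 + 5}{-12} \left(10 + \frac{-8 + 5}{-12}\right) 36 = 2 \left(\left(-3\right) \left(- \frac{1}{12}\right)\right) \left(10 - - \frac{1}{4}\right) 36 = 2 \cdot \frac{1}{4} \left(10 + \frac{1}{4}\right) 36 = 2 \cdot \frac{1}{4} \cdot \frac{41}{4} \cdot 36 = \frac{41}{8} \cdot 36 = \frac{369}{2}$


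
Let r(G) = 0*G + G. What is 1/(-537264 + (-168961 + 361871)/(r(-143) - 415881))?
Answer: -208012/111757455623 ≈ -1.8613e-6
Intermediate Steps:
r(G) = G (r(G) = 0 + G = G)
1/(-537264 + (-168961 + 361871)/(r(-143) - 415881)) = 1/(-537264 + (-168961 + 361871)/(-143 - 415881)) = 1/(-537264 + 192910/(-416024)) = 1/(-537264 + 192910*(-1/416024)) = 1/(-537264 - 96455/208012) = 1/(-111757455623/208012) = -208012/111757455623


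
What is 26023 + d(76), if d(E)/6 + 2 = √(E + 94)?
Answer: 26011 + 6*√170 ≈ 26089.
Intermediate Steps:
d(E) = -12 + 6*√(94 + E) (d(E) = -12 + 6*√(E + 94) = -12 + 6*√(94 + E))
26023 + d(76) = 26023 + (-12 + 6*√(94 + 76)) = 26023 + (-12 + 6*√170) = 26011 + 6*√170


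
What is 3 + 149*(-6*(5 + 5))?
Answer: -8937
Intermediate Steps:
3 + 149*(-6*(5 + 5)) = 3 + 149*(-6*10) = 3 + 149*(-60) = 3 - 8940 = -8937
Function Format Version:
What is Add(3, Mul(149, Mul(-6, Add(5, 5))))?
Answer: -8937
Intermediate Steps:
Add(3, Mul(149, Mul(-6, Add(5, 5)))) = Add(3, Mul(149, Mul(-6, 10))) = Add(3, Mul(149, -60)) = Add(3, -8940) = -8937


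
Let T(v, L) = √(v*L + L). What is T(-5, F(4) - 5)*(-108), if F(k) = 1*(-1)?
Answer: -216*√6 ≈ -529.09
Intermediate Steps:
F(k) = -1
T(v, L) = √(L + L*v) (T(v, L) = √(L*v + L) = √(L + L*v))
T(-5, F(4) - 5)*(-108) = √((-1 - 5)*(1 - 5))*(-108) = √(-6*(-4))*(-108) = √24*(-108) = (2*√6)*(-108) = -216*√6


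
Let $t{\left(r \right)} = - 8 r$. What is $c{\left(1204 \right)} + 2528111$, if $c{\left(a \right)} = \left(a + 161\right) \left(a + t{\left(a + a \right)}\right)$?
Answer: $-22123789$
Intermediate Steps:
$c{\left(a \right)} = - 15 a \left(161 + a\right)$ ($c{\left(a \right)} = \left(a + 161\right) \left(a - 8 \left(a + a\right)\right) = \left(161 + a\right) \left(a - 8 \cdot 2 a\right) = \left(161 + a\right) \left(a - 16 a\right) = \left(161 + a\right) \left(- 15 a\right) = - 15 a \left(161 + a\right)$)
$c{\left(1204 \right)} + 2528111 = 15 \cdot 1204 \left(-161 - 1204\right) + 2528111 = 15 \cdot 1204 \left(-1365\right) + 2528111 = -24651900 + 2528111 = -22123789$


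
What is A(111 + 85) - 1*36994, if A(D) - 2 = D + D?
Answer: -36600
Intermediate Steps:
A(D) = 2 + 2*D (A(D) = 2 + (D + D) = 2 + 2*D)
A(111 + 85) - 1*36994 = (2 + 2*(111 + 85)) - 1*36994 = (2 + 2*196) - 36994 = (2 + 392) - 36994 = 394 - 36994 = -36600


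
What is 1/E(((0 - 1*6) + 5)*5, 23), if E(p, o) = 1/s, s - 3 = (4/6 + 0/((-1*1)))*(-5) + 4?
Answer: 11/3 ≈ 3.6667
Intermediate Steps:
s = 11/3 (s = 3 + ((4/6 + 0/((-1*1)))*(-5) + 4) = 3 + ((4*(1/6) + 0/(-1))*(-5) + 4) = 3 + ((2/3 + 0*(-1))*(-5) + 4) = 3 + ((2/3 + 0)*(-5) + 4) = 3 + ((2/3)*(-5) + 4) = 3 + (-10/3 + 4) = 3 + 2/3 = 11/3 ≈ 3.6667)
E(p, o) = 3/11 (E(p, o) = 1/(11/3) = 3/11)
1/E(((0 - 1*6) + 5)*5, 23) = 1/(3/11) = 11/3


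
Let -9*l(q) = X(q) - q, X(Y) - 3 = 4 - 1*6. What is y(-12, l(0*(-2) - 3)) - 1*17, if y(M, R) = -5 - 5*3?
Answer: -37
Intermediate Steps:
X(Y) = 1 (X(Y) = 3 + (4 - 1*6) = 3 + (4 - 6) = 3 - 2 = 1)
l(q) = -1/9 + q/9 (l(q) = -(1 - q)/9 = -1/9 + q/9)
y(M, R) = -20 (y(M, R) = -5 - 15 = -20)
y(-12, l(0*(-2) - 3)) - 1*17 = -20 - 1*17 = -20 - 17 = -37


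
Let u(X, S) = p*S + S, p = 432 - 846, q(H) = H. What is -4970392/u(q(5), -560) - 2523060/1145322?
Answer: -6226421253/262787770 ≈ -23.694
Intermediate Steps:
p = -414
u(X, S) = -413*S (u(X, S) = -414*S + S = -413*S)
-4970392/u(q(5), -560) - 2523060/1145322 = -4970392/((-413*(-560))) - 2523060/1145322 = -4970392/231280 - 2523060*1/1145322 = -4970392*1/231280 - 140170/63629 = -88757/4130 - 140170/63629 = -6226421253/262787770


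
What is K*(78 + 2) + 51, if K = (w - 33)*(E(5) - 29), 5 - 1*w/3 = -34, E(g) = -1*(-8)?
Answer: -141069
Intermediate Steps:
E(g) = 8
w = 117 (w = 15 - 3*(-34) = 15 + 102 = 117)
K = -1764 (K = (117 - 33)*(8 - 29) = 84*(-21) = -1764)
K*(78 + 2) + 51 = -1764*(78 + 2) + 51 = -1764*80 + 51 = -141120 + 51 = -141069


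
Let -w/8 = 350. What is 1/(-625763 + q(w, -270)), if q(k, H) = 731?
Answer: -1/625032 ≈ -1.5999e-6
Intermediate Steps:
w = -2800 (w = -8*350 = -2800)
1/(-625763 + q(w, -270)) = 1/(-625763 + 731) = 1/(-625032) = -1/625032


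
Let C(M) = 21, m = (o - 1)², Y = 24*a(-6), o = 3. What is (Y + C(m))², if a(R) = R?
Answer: 15129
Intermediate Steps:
Y = -144 (Y = 24*(-6) = -144)
m = 4 (m = (3 - 1)² = 2² = 4)
(Y + C(m))² = (-144 + 21)² = (-123)² = 15129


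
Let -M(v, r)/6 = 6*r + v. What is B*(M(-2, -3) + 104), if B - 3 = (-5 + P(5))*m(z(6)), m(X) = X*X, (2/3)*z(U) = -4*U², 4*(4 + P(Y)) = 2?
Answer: -88832352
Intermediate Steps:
P(Y) = -7/2 (P(Y) = -4 + (¼)*2 = -4 + ½ = -7/2)
M(v, r) = -36*r - 6*v (M(v, r) = -6*(6*r + v) = -6*(v + 6*r) = -36*r - 6*v)
z(U) = -6*U² (z(U) = 3*(-4*U²)/2 = -6*U²)
m(X) = X²
B = -396573 (B = 3 + (-5 - 7/2)*(-6*6²)² = 3 - 17*(-6*36)²/2 = 3 - 17/2*(-216)² = 3 - 17/2*46656 = 3 - 396576 = -396573)
B*(M(-2, -3) + 104) = -396573*((-36*(-3) - 6*(-2)) + 104) = -396573*((108 + 12) + 104) = -396573*(120 + 104) = -396573*224 = -88832352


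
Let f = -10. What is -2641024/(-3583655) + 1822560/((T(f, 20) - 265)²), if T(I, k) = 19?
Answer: 557604205432/18072372165 ≈ 30.854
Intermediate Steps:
-2641024/(-3583655) + 1822560/((T(f, 20) - 265)²) = -2641024/(-3583655) + 1822560/((19 - 265)²) = -2641024*(-1/3583655) + 1822560/((-246)²) = 2641024/3583655 + 1822560/60516 = 2641024/3583655 + 1822560*(1/60516) = 2641024/3583655 + 151880/5043 = 557604205432/18072372165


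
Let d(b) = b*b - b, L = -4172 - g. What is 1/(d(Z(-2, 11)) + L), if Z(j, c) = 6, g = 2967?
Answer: -1/7109 ≈ -0.00014067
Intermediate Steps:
L = -7139 (L = -4172 - 1*2967 = -4172 - 2967 = -7139)
d(b) = b**2 - b
1/(d(Z(-2, 11)) + L) = 1/(6*(-1 + 6) - 7139) = 1/(6*5 - 7139) = 1/(30 - 7139) = 1/(-7109) = -1/7109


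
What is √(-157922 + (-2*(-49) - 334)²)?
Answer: I*√102226 ≈ 319.73*I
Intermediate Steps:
√(-157922 + (-2*(-49) - 334)²) = √(-157922 + (98 - 334)²) = √(-157922 + (-236)²) = √(-157922 + 55696) = √(-102226) = I*√102226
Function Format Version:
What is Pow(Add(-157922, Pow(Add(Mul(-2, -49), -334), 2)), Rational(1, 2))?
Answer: Mul(I, Pow(102226, Rational(1, 2))) ≈ Mul(319.73, I)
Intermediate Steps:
Pow(Add(-157922, Pow(Add(Mul(-2, -49), -334), 2)), Rational(1, 2)) = Pow(Add(-157922, Pow(Add(98, -334), 2)), Rational(1, 2)) = Pow(Add(-157922, Pow(-236, 2)), Rational(1, 2)) = Pow(Add(-157922, 55696), Rational(1, 2)) = Pow(-102226, Rational(1, 2)) = Mul(I, Pow(102226, Rational(1, 2)))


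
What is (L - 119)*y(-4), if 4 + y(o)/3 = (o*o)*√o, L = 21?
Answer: 1176 - 9408*I ≈ 1176.0 - 9408.0*I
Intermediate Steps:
y(o) = -12 + 3*o^(5/2) (y(o) = -12 + 3*((o*o)*√o) = -12 + 3*(o²*√o) = -12 + 3*o^(5/2))
(L - 119)*y(-4) = (21 - 119)*(-12 + 3*(-4)^(5/2)) = -98*(-12 + 3*(32*I)) = -98*(-12 + 96*I) = 1176 - 9408*I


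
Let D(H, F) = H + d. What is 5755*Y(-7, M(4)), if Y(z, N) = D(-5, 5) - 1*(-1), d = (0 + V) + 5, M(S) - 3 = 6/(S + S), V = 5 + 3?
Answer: 51795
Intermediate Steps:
V = 8
M(S) = 3 + 3/S (M(S) = 3 + 6/(S + S) = 3 + 6/(2*S) = 3 + (1/(2*S))*6 = 3 + 3/S)
d = 13 (d = (0 + 8) + 5 = 8 + 5 = 13)
D(H, F) = 13 + H (D(H, F) = H + 13 = 13 + H)
Y(z, N) = 9 (Y(z, N) = (13 - 5) - 1*(-1) = 8 + 1 = 9)
5755*Y(-7, M(4)) = 5755*9 = 51795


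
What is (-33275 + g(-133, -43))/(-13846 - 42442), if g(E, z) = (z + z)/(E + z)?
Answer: 2928157/4953344 ≈ 0.59115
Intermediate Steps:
g(E, z) = 2*z/(E + z) (g(E, z) = (2*z)/(E + z) = 2*z/(E + z))
(-33275 + g(-133, -43))/(-13846 - 42442) = (-33275 + 2*(-43)/(-133 - 43))/(-13846 - 42442) = (-33275 + 2*(-43)/(-176))/(-56288) = (-33275 + 2*(-43)*(-1/176))*(-1/56288) = (-33275 + 43/88)*(-1/56288) = -2928157/88*(-1/56288) = 2928157/4953344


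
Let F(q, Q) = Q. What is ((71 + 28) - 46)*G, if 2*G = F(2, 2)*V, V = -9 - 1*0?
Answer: -477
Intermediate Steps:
V = -9 (V = -9 + 0 = -9)
G = -9 (G = (2*(-9))/2 = (½)*(-18) = -9)
((71 + 28) - 46)*G = ((71 + 28) - 46)*(-9) = (99 - 46)*(-9) = 53*(-9) = -477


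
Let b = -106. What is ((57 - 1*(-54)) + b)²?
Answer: 25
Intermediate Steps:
((57 - 1*(-54)) + b)² = ((57 - 1*(-54)) - 106)² = ((57 + 54) - 106)² = (111 - 106)² = 5² = 25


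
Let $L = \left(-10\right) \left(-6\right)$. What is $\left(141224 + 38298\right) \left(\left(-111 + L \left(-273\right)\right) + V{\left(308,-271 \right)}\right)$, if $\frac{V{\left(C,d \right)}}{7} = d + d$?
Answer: $-3641603770$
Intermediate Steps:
$L = 60$
$V{\left(C,d \right)} = 14 d$ ($V{\left(C,d \right)} = 7 \left(d + d\right) = 7 \cdot 2 d = 14 d$)
$\left(141224 + 38298\right) \left(\left(-111 + L \left(-273\right)\right) + V{\left(308,-271 \right)}\right) = \left(141224 + 38298\right) \left(\left(-111 + 60 \left(-273\right)\right) + 14 \left(-271\right)\right) = 179522 \left(\left(-111 - 16380\right) - 3794\right) = 179522 \left(-16491 - 3794\right) = 179522 \left(-20285\right) = -3641603770$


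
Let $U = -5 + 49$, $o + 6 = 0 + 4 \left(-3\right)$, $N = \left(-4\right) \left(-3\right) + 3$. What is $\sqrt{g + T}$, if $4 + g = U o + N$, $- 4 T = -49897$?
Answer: $\frac{3 \sqrt{5197}}{2} \approx 108.14$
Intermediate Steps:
$T = \frac{49897}{4}$ ($T = \left(- \frac{1}{4}\right) \left(-49897\right) = \frac{49897}{4} \approx 12474.0$)
$N = 15$ ($N = 12 + 3 = 15$)
$o = -18$ ($o = -6 + \left(0 + 4 \left(-3\right)\right) = -6 + \left(0 - 12\right) = -6 - 12 = -18$)
$U = 44$
$g = -781$ ($g = -4 + \left(44 \left(-18\right) + 15\right) = -4 + \left(-792 + 15\right) = -4 - 777 = -781$)
$\sqrt{g + T} = \sqrt{-781 + \frac{49897}{4}} = \sqrt{\frac{46773}{4}} = \frac{3 \sqrt{5197}}{2}$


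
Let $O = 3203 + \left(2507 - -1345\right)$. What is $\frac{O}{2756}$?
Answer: $\frac{7055}{2756} \approx 2.5599$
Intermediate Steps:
$O = 7055$ ($O = 3203 + \left(2507 + 1345\right) = 3203 + 3852 = 7055$)
$\frac{O}{2756} = \frac{7055}{2756}$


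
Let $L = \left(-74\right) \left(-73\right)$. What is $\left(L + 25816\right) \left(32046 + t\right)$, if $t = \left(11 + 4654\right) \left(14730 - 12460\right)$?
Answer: $331584983928$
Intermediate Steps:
$L = 5402$
$t = 10589550$ ($t = 4665 \cdot 2270 = 10589550$)
$\left(L + 25816\right) \left(32046 + t\right) = \left(5402 + 25816\right) \left(32046 + 10589550\right) = 31218 \cdot 10621596 = 331584983928$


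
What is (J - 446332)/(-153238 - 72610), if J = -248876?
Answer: 86901/28231 ≈ 3.0782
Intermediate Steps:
(J - 446332)/(-153238 - 72610) = (-248876 - 446332)/(-153238 - 72610) = -695208/(-225848) = -695208*(-1/225848) = 86901/28231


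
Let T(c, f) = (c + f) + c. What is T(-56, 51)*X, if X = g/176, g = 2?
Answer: -61/88 ≈ -0.69318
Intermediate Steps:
T(c, f) = f + 2*c
X = 1/88 (X = 2/176 = 2*(1/176) = 1/88 ≈ 0.011364)
T(-56, 51)*X = (51 + 2*(-56))*(1/88) = (51 - 112)*(1/88) = -61*1/88 = -61/88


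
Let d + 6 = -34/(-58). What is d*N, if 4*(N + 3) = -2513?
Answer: 396425/116 ≈ 3417.5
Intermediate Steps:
d = -157/29 (d = -6 - 34/(-58) = -6 - 34*(-1/58) = -6 + 17/29 = -157/29 ≈ -5.4138)
N = -2525/4 (N = -3 + (¼)*(-2513) = -3 - 2513/4 = -2525/4 ≈ -631.25)
d*N = -157/29*(-2525/4) = 396425/116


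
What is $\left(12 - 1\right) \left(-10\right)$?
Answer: $-110$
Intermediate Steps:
$\left(12 - 1\right) \left(-10\right) = 11 \left(-10\right) = -110$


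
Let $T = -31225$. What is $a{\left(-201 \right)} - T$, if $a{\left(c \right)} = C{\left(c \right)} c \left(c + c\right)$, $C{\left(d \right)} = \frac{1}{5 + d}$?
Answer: $\frac{3019649}{98} \approx 30813.0$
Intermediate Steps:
$a{\left(c \right)} = \frac{2 c^{2}}{5 + c}$ ($a{\left(c \right)} = \frac{c}{5 + c} \left(c + c\right) = \frac{c}{5 + c} 2 c = \frac{2 c^{2}}{5 + c}$)
$a{\left(-201 \right)} - T = \frac{2 \left(-201\right)^{2}}{5 - 201} - -31225 = 2 \cdot 40401 \frac{1}{-196} + 31225 = 2 \cdot 40401 \left(- \frac{1}{196}\right) + 31225 = - \frac{40401}{98} + 31225 = \frac{3019649}{98}$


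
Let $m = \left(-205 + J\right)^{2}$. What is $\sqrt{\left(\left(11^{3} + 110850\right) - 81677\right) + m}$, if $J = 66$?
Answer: $5 \sqrt{1993} \approx 223.22$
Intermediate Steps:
$m = 19321$ ($m = \left(-205 + 66\right)^{2} = \left(-139\right)^{2} = 19321$)
$\sqrt{\left(\left(11^{3} + 110850\right) - 81677\right) + m} = \sqrt{\left(\left(11^{3} + 110850\right) - 81677\right) + 19321} = \sqrt{\left(\left(1331 + 110850\right) - 81677\right) + 19321} = \sqrt{\left(112181 - 81677\right) + 19321} = \sqrt{30504 + 19321} = \sqrt{49825} = 5 \sqrt{1993}$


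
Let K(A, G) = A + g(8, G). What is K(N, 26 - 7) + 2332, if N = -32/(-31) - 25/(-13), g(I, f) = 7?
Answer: 943808/403 ≈ 2342.0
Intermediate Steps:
N = 1191/403 (N = -32*(-1/31) - 25*(-1/13) = 32/31 + 25/13 = 1191/403 ≈ 2.9553)
K(A, G) = 7 + A (K(A, G) = A + 7 = 7 + A)
K(N, 26 - 7) + 2332 = (7 + 1191/403) + 2332 = 4012/403 + 2332 = 943808/403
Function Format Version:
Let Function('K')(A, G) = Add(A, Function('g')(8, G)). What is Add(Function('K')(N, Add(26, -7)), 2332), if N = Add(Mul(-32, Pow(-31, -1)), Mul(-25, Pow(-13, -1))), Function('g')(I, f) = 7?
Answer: Rational(943808, 403) ≈ 2342.0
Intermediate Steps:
N = Rational(1191, 403) (N = Add(Mul(-32, Rational(-1, 31)), Mul(-25, Rational(-1, 13))) = Add(Rational(32, 31), Rational(25, 13)) = Rational(1191, 403) ≈ 2.9553)
Function('K')(A, G) = Add(7, A) (Function('K')(A, G) = Add(A, 7) = Add(7, A))
Add(Function('K')(N, Add(26, -7)), 2332) = Add(Add(7, Rational(1191, 403)), 2332) = Add(Rational(4012, 403), 2332) = Rational(943808, 403)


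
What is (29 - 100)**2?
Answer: 5041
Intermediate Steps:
(29 - 100)**2 = (-71)**2 = 5041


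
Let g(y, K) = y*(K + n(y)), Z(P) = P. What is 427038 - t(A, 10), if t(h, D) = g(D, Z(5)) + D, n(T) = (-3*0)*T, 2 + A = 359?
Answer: 426978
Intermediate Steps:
A = 357 (A = -2 + 359 = 357)
n(T) = 0 (n(T) = 0*T = 0)
g(y, K) = K*y (g(y, K) = y*(K + 0) = y*K = K*y)
t(h, D) = 6*D (t(h, D) = 5*D + D = 6*D)
427038 - t(A, 10) = 427038 - 6*10 = 427038 - 1*60 = 427038 - 60 = 426978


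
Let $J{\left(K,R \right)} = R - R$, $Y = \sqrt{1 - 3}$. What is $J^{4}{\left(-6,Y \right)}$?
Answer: $0$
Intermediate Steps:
$Y = i \sqrt{2}$ ($Y = \sqrt{-2} = i \sqrt{2} \approx 1.4142 i$)
$J{\left(K,R \right)} = 0$
$J^{4}{\left(-6,Y \right)} = 0^{4} = 0$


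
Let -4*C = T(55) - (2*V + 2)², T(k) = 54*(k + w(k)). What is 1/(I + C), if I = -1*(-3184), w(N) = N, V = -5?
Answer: 1/1715 ≈ 0.00058309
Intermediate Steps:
T(k) = 108*k (T(k) = 54*(k + k) = 54*(2*k) = 108*k)
I = 3184
C = -1469 (C = -(108*55 - (2*(-5) + 2)²)/4 = -(5940 - (-10 + 2)²)/4 = -(5940 - 1*(-8)²)/4 = -(5940 - 1*64)/4 = -(5940 - 64)/4 = -¼*5876 = -1469)
1/(I + C) = 1/(3184 - 1469) = 1/1715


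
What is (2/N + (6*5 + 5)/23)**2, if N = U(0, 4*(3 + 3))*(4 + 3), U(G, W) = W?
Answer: 8779369/3732624 ≈ 2.3521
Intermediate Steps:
N = 168 (N = (4*(3 + 3))*(4 + 3) = (4*6)*7 = 24*7 = 168)
(2/N + (6*5 + 5)/23)**2 = (2/168 + (6*5 + 5)/23)**2 = (2*(1/168) + (30 + 5)*(1/23))**2 = (1/84 + 35*(1/23))**2 = (1/84 + 35/23)**2 = (2963/1932)**2 = 8779369/3732624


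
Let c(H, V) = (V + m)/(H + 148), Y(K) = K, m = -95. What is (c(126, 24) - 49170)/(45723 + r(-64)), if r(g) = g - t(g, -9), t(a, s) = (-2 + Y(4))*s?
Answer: -13472651/12515498 ≈ -1.0765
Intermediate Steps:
t(a, s) = 2*s (t(a, s) = (-2 + 4)*s = 2*s)
c(H, V) = (-95 + V)/(148 + H) (c(H, V) = (V - 95)/(H + 148) = (-95 + V)/(148 + H))
r(g) = 18 + g (r(g) = g - 2*(-9) = g - 1*(-18) = g + 18 = 18 + g)
(c(126, 24) - 49170)/(45723 + r(-64)) = ((-95 + 24)/(148 + 126) - 49170)/(45723 + (18 - 64)) = (-71/274 - 49170)/(45723 - 46) = ((1/274)*(-71) - 49170)/45677 = (-71/274 - 49170)*(1/45677) = -13472651/274*1/45677 = -13472651/12515498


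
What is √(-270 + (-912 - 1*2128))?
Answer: I*√3310 ≈ 57.533*I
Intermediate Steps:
√(-270 + (-912 - 1*2128)) = √(-270 + (-912 - 2128)) = √(-270 - 3040) = √(-3310) = I*√3310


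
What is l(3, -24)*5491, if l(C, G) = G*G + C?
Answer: 3179289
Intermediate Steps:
l(C, G) = C + G² (l(C, G) = G² + C = C + G²)
l(3, -24)*5491 = (3 + (-24)²)*5491 = (3 + 576)*5491 = 579*5491 = 3179289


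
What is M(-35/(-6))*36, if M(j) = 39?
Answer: 1404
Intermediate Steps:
M(-35/(-6))*36 = 39*36 = 1404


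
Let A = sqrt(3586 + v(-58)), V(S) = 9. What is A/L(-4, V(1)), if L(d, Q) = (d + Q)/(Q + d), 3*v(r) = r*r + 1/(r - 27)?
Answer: sqrt(34010455)/85 ≈ 68.610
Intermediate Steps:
v(r) = r**2/3 + 1/(3*(-27 + r)) (v(r) = (r*r + 1/(r - 27))/3 = (r**2 + 1/(-27 + r))/3 = r**2/3 + 1/(3*(-27 + r)))
L(d, Q) = 1 (L(d, Q) = (Q + d)/(Q + d) = 1)
A = sqrt(34010455)/85 (A = sqrt(3586 + (1 + (-58)**3 - 27*(-58)**2)/(3*(-27 - 58))) = sqrt(3586 + (1/3)*(1 - 195112 - 27*3364)/(-85)) = sqrt(3586 + (1/3)*(-1/85)*(1 - 195112 - 90828)) = sqrt(3586 + (1/3)*(-1/85)*(-285939)) = sqrt(3586 + 95313/85) = sqrt(400123/85) = sqrt(34010455)/85 ≈ 68.610)
A/L(-4, V(1)) = (sqrt(34010455)/85)/1 = (sqrt(34010455)/85)*1 = sqrt(34010455)/85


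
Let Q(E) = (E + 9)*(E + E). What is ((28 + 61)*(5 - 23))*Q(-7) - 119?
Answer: 44737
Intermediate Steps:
Q(E) = 2*E*(9 + E) (Q(E) = (9 + E)*(2*E) = 2*E*(9 + E))
((28 + 61)*(5 - 23))*Q(-7) - 119 = ((28 + 61)*(5 - 23))*(2*(-7)*(9 - 7)) - 119 = (89*(-18))*(2*(-7)*2) - 119 = -1602*(-28) - 119 = 44856 - 119 = 44737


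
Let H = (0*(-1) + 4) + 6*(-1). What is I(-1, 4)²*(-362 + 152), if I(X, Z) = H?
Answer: -840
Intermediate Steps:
H = -2 (H = (0 + 4) - 6 = 4 - 6 = -2)
I(X, Z) = -2
I(-1, 4)²*(-362 + 152) = (-2)²*(-362 + 152) = 4*(-210) = -840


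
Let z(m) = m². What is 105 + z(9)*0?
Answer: 105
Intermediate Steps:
105 + z(9)*0 = 105 + 9²*0 = 105 + 81*0 = 105 + 0 = 105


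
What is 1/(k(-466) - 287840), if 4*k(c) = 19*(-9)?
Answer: -4/1151531 ≈ -3.4736e-6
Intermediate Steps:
k(c) = -171/4 (k(c) = (19*(-9))/4 = (¼)*(-171) = -171/4)
1/(k(-466) - 287840) = 1/(-171/4 - 287840) = 1/(-1151531/4) = -4/1151531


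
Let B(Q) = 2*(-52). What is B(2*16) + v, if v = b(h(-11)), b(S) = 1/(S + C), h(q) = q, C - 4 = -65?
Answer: -7489/72 ≈ -104.01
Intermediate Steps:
C = -61 (C = 4 - 65 = -61)
b(S) = 1/(-61 + S) (b(S) = 1/(S - 61) = 1/(-61 + S))
v = -1/72 (v = 1/(-61 - 11) = 1/(-72) = -1/72 ≈ -0.013889)
B(Q) = -104
B(2*16) + v = -104 - 1/72 = -7489/72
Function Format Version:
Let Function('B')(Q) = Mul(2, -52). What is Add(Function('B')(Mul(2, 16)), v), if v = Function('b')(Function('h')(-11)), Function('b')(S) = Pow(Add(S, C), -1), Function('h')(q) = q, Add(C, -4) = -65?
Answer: Rational(-7489, 72) ≈ -104.01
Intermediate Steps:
C = -61 (C = Add(4, -65) = -61)
Function('b')(S) = Pow(Add(-61, S), -1) (Function('b')(S) = Pow(Add(S, -61), -1) = Pow(Add(-61, S), -1))
v = Rational(-1, 72) (v = Pow(Add(-61, -11), -1) = Pow(-72, -1) = Rational(-1, 72) ≈ -0.013889)
Function('B')(Q) = -104
Add(Function('B')(Mul(2, 16)), v) = Add(-104, Rational(-1, 72)) = Rational(-7489, 72)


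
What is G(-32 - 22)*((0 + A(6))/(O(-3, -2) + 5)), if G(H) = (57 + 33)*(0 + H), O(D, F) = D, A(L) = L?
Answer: -14580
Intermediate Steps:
G(H) = 90*H
G(-32 - 22)*((0 + A(6))/(O(-3, -2) + 5)) = (90*(-32 - 22))*((0 + 6)/(-3 + 5)) = (90*(-54))*(6/2) = -29160/2 = -4860*3 = -14580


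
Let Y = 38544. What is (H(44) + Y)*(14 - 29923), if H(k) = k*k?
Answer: -1210716320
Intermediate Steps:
H(k) = k²
(H(44) + Y)*(14 - 29923) = (44² + 38544)*(14 - 29923) = (1936 + 38544)*(-29909) = 40480*(-29909) = -1210716320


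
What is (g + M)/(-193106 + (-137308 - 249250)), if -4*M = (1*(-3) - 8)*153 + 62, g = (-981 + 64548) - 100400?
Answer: 145711/2318656 ≈ 0.062843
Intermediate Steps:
g = -36833 (g = 63567 - 100400 = -36833)
M = 1621/4 (M = -((1*(-3) - 8)*153 + 62)/4 = -((-3 - 8)*153 + 62)/4 = -(-11*153 + 62)/4 = -(-1683 + 62)/4 = -¼*(-1621) = 1621/4 ≈ 405.25)
(g + M)/(-193106 + (-137308 - 249250)) = (-36833 + 1621/4)/(-193106 + (-137308 - 249250)) = -145711/(4*(-193106 - 386558)) = -145711/4/(-579664) = -145711/4*(-1/579664) = 145711/2318656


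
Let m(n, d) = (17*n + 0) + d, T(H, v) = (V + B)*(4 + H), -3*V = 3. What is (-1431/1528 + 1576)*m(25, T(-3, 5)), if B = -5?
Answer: 1008406043/1528 ≈ 6.5995e+5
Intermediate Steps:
V = -1 (V = -⅓*3 = -1)
T(H, v) = -24 - 6*H (T(H, v) = (-1 - 5)*(4 + H) = -6*(4 + H) = -24 - 6*H)
m(n, d) = d + 17*n (m(n, d) = 17*n + d = d + 17*n)
(-1431/1528 + 1576)*m(25, T(-3, 5)) = (-1431/1528 + 1576)*((-24 - 6*(-3)) + 17*25) = (-1431*1/1528 + 1576)*((-24 + 18) + 425) = (-1431/1528 + 1576)*(-6 + 425) = (2406697/1528)*419 = 1008406043/1528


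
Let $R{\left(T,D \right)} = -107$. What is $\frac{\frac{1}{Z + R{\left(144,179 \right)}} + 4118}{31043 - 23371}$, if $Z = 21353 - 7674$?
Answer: $\frac{55889497}{104124384} \approx 0.53676$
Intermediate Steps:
$Z = 13679$ ($Z = 21353 - 7674 = 13679$)
$\frac{\frac{1}{Z + R{\left(144,179 \right)}} + 4118}{31043 - 23371} = \frac{\frac{1}{13679 - 107} + 4118}{31043 - 23371} = \frac{\frac{1}{13572} + 4118}{7672} = \left(\frac{1}{13572} + 4118\right) \frac{1}{7672} = \frac{55889497}{13572} \cdot \frac{1}{7672} = \frac{55889497}{104124384}$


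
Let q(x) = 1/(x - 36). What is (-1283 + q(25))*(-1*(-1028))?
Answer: -14509192/11 ≈ -1.3190e+6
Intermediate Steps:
q(x) = 1/(-36 + x)
(-1283 + q(25))*(-1*(-1028)) = (-1283 + 1/(-36 + 25))*(-1*(-1028)) = (-1283 + 1/(-11))*1028 = (-1283 - 1/11)*1028 = -14114/11*1028 = -14509192/11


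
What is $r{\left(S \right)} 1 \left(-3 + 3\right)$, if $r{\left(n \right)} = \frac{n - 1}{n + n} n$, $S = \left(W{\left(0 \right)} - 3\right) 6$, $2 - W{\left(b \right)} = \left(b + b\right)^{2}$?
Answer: $0$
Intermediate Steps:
$W{\left(b \right)} = 2 - 4 b^{2}$ ($W{\left(b \right)} = 2 - \left(b + b\right)^{2} = 2 - \left(2 b\right)^{2} = 2 - 4 b^{2}$)
$S = -6$ ($S = \left(\left(2 - 4 \cdot 0^{2}\right) - 3\right) 6 = \left(\left(2 - 0\right) - 3\right) 6 = \left(\left(2 + 0\right) - 3\right) 6 = \left(2 - 3\right) 6 = \left(-1\right) 6 = -6$)
$r{\left(n \right)} = - \frac{1}{2} + \frac{n}{2}$ ($r{\left(n \right)} = \frac{-1 + n}{2 n} n = - \frac{1}{2} + \frac{n}{2}$)
$r{\left(S \right)} 1 \left(-3 + 3\right) = \left(- \frac{1}{2} + \frac{1}{2} \left(-6\right)\right) 1 \left(-3 + 3\right) = \left(- \frac{1}{2} - 3\right) 1 \cdot 0 = \left(- \frac{7}{2}\right) 1 \cdot 0 = \left(- \frac{7}{2}\right) 0 = 0$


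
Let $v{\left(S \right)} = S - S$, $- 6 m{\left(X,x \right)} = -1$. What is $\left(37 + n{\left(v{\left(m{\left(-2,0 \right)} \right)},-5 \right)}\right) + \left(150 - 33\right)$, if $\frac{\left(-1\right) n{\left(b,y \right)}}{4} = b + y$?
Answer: $174$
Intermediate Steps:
$m{\left(X,x \right)} = \frac{1}{6}$ ($m{\left(X,x \right)} = \left(- \frac{1}{6}\right) \left(-1\right) = \frac{1}{6}$)
$v{\left(S \right)} = 0$
$n{\left(b,y \right)} = - 4 b - 4 y$ ($n{\left(b,y \right)} = - 4 \left(b + y\right) = - 4 b - 4 y$)
$\left(37 + n{\left(v{\left(m{\left(-2,0 \right)} \right)},-5 \right)}\right) + \left(150 - 33\right) = \left(37 - -20\right) + \left(150 - 33\right) = \left(37 + \left(0 + 20\right)\right) + \left(150 - 33\right) = \left(37 + 20\right) + 117 = 57 + 117 = 174$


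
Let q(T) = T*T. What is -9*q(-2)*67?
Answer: -2412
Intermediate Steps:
q(T) = T**2
-9*q(-2)*67 = -9*(-2)**2*67 = -9*4*67 = -36*67 = -2412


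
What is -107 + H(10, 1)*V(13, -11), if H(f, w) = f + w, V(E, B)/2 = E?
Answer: 179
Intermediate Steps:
V(E, B) = 2*E
-107 + H(10, 1)*V(13, -11) = -107 + (10 + 1)*(2*13) = -107 + 11*26 = -107 + 286 = 179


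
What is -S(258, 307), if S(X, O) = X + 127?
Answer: -385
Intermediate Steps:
S(X, O) = 127 + X
-S(258, 307) = -(127 + 258) = -1*385 = -385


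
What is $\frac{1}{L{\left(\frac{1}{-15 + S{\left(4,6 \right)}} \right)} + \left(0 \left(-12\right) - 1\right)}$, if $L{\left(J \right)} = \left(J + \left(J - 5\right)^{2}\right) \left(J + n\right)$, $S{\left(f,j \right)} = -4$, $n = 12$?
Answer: $\frac{6859}{2080860} \approx 0.0032962$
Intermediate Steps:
$L{\left(J \right)} = \left(12 + J\right) \left(J + \left(-5 + J\right)^{2}\right)$ ($L{\left(J \right)} = \left(J + \left(J - 5\right)^{2}\right) \left(J + 12\right) = \left(J + \left(-5 + J\right)^{2}\right) \left(12 + J\right) = \left(12 + J\right) \left(J + \left(-5 + J\right)^{2}\right)$)
$\frac{1}{L{\left(\frac{1}{-15 + S{\left(4,6 \right)}} \right)} + \left(0 \left(-12\right) - 1\right)} = \frac{1}{\left(300 + \left(\frac{1}{-15 - 4}\right)^{3} - \frac{83}{-15 - 4} + 3 \left(\frac{1}{-15 - 4}\right)^{2}\right) + \left(0 \left(-12\right) - 1\right)} = \frac{1}{\left(300 + \left(\frac{1}{-19}\right)^{3} - \frac{83}{-19} + 3 \left(\frac{1}{-19}\right)^{2}\right) + \left(0 - 1\right)} = \frac{1}{\left(300 + \left(- \frac{1}{19}\right)^{3} - - \frac{83}{19} + 3 \left(- \frac{1}{19}\right)^{2}\right) - 1} = \frac{1}{\left(300 - \frac{1}{6859} + \frac{83}{19} + 3 \cdot \frac{1}{361}\right) - 1} = \frac{1}{\left(300 - \frac{1}{6859} + \frac{83}{19} + \frac{3}{361}\right) - 1} = \frac{1}{\frac{2087719}{6859} - 1} = \frac{1}{\frac{2080860}{6859}} = \frac{6859}{2080860}$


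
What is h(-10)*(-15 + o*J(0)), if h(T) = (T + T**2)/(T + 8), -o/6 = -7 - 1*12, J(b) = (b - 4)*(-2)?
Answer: -40365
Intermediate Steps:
J(b) = 8 - 2*b (J(b) = (-4 + b)*(-2) = 8 - 2*b)
o = 114 (o = -6*(-7 - 1*12) = -6*(-7 - 12) = -6*(-19) = 114)
h(T) = (T + T**2)/(8 + T)
h(-10)*(-15 + o*J(0)) = (-10*(1 - 10)/(8 - 10))*(-15 + 114*(8 - 2*0)) = (-10*(-9)/(-2))*(-15 + 114*(8 + 0)) = (-10*(-1/2)*(-9))*(-15 + 114*8) = -45*(-15 + 912) = -45*897 = -40365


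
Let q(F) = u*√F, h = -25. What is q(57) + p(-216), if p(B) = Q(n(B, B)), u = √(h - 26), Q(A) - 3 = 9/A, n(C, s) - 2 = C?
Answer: 633/214 + 3*I*√323 ≈ 2.9579 + 53.917*I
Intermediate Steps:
n(C, s) = 2 + C
Q(A) = 3 + 9/A
u = I*√51 (u = √(-25 - 26) = √(-51) = I*√51 ≈ 7.1414*I)
p(B) = 3 + 9/(2 + B)
q(F) = I*√51*√F (q(F) = (I*√51)*√F = I*√51*√F)
q(57) + p(-216) = I*√51*√57 + 3*(5 - 216)/(2 - 216) = 3*I*√323 + 3*(-211)/(-214) = 3*I*√323 + 3*(-1/214)*(-211) = 3*I*√323 + 633/214 = 633/214 + 3*I*√323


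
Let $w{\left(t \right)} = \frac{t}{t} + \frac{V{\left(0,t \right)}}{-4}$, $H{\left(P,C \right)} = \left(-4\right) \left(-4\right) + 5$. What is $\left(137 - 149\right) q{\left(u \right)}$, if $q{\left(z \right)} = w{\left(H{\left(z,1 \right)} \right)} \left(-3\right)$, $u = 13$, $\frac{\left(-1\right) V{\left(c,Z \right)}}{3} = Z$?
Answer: $603$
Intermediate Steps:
$V{\left(c,Z \right)} = - 3 Z$
$H{\left(P,C \right)} = 21$ ($H{\left(P,C \right)} = 16 + 5 = 21$)
$w{\left(t \right)} = 1 + \frac{3 t}{4}$ ($w{\left(t \right)} = \frac{t}{t} + \frac{\left(-3\right) t}{-4} = 1 + - 3 t \left(- \frac{1}{4}\right) = 1 + \frac{3 t}{4}$)
$q{\left(z \right)} = - \frac{201}{4}$ ($q{\left(z \right)} = \left(1 + \frac{3}{4} \cdot 21\right) \left(-3\right) = \left(1 + \frac{63}{4}\right) \left(-3\right) = \frac{67}{4} \left(-3\right) = - \frac{201}{4}$)
$\left(137 - 149\right) q{\left(u \right)} = \left(137 - 149\right) \left(- \frac{201}{4}\right) = \left(-12\right) \left(- \frac{201}{4}\right) = 603$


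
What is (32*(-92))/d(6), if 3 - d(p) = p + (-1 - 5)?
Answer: -2944/3 ≈ -981.33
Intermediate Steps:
d(p) = 9 - p (d(p) = 3 - (p + (-1 - 5)) = 3 - (p - 6) = 3 - (-6 + p) = 3 + (6 - p) = 9 - p)
(32*(-92))/d(6) = (32*(-92))/(9 - 1*6) = -2944/(9 - 6) = -2944/3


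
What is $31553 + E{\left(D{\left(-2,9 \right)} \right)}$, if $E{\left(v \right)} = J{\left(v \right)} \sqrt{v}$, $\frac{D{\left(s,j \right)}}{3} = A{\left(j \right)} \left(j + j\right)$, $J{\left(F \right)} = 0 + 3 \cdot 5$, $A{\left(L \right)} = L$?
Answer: $31553 + 135 \sqrt{6} \approx 31884.0$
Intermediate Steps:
$J{\left(F \right)} = 15$ ($J{\left(F \right)} = 0 + 15 = 15$)
$D{\left(s,j \right)} = 6 j^{2}$ ($D{\left(s,j \right)} = 3 j \left(j + j\right) = 3 j 2 j = 3 \cdot 2 j^{2} = 6 j^{2}$)
$E{\left(v \right)} = 15 \sqrt{v}$
$31553 + E{\left(D{\left(-2,9 \right)} \right)} = 31553 + 15 \sqrt{6 \cdot 9^{2}} = 31553 + 15 \sqrt{6 \cdot 81} = 31553 + 15 \sqrt{486} = 31553 + 15 \cdot 9 \sqrt{6} = 31553 + 135 \sqrt{6}$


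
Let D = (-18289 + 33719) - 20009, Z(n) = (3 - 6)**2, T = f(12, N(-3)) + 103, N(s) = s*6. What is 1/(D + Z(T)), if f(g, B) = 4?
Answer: -1/4570 ≈ -0.00021882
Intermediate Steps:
N(s) = 6*s
T = 107 (T = 4 + 103 = 107)
Z(n) = 9 (Z(n) = (-3)**2 = 9)
D = -4579 (D = 15430 - 20009 = -4579)
1/(D + Z(T)) = 1/(-4579 + 9) = 1/(-4570) = -1/4570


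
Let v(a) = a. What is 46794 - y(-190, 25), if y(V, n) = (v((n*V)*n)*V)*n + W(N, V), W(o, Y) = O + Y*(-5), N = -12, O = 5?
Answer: -564016661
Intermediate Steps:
W(o, Y) = 5 - 5*Y (W(o, Y) = 5 + Y*(-5) = 5 - 5*Y)
y(V, n) = 5 - 5*V + V²*n³ (y(V, n) = (((n*V)*n)*V)*n + (5 - 5*V) = (((V*n)*n)*V)*n + (5 - 5*V) = ((V*n²)*V)*n + (5 - 5*V) = (V²*n²)*n + (5 - 5*V) = V²*n³ + (5 - 5*V) = 5 - 5*V + V²*n³)
46794 - y(-190, 25) = 46794 - (5 - 5*(-190) + (-190)²*25³) = 46794 - (5 + 950 + 36100*15625) = 46794 - (5 + 950 + 564062500) = 46794 - 1*564063455 = 46794 - 564063455 = -564016661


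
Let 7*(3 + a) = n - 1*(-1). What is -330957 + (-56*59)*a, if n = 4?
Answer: -323405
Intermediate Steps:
a = -16/7 (a = -3 + (4 - 1*(-1))/7 = -3 + (4 + 1)/7 = -3 + (⅐)*5 = -3 + 5/7 = -16/7 ≈ -2.2857)
-330957 + (-56*59)*a = -330957 - 56*59*(-16/7) = -330957 - 3304*(-16/7) = -330957 + 7552 = -323405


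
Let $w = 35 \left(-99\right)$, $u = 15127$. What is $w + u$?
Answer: $11662$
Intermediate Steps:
$w = -3465$
$w + u = -3465 + 15127 = 11662$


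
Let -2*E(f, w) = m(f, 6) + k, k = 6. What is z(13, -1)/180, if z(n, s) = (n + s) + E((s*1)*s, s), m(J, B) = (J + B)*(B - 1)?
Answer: -17/360 ≈ -0.047222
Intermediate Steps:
m(J, B) = (-1 + B)*(B + J) (m(J, B) = (B + J)*(-1 + B) = (-1 + B)*(B + J))
E(f, w) = -18 - 5*f/2 (E(f, w) = -((6² - 1*6 - f + 6*f) + 6)/2 = -((36 - 6 - f + 6*f) + 6)/2 = -((30 + 5*f) + 6)/2 = -(36 + 5*f)/2 = -18 - 5*f/2)
z(n, s) = -18 + n + s - 5*s²/2 (z(n, s) = (n + s) + (-18 - 5*s*1*s/2) = (n + s) + (-18 - 5*s*s/2) = (n + s) + (-18 - 5*s²/2) = -18 + n + s - 5*s²/2)
z(13, -1)/180 = (-18 + 13 - 1 - 5/2*(-1)²)/180 = (-18 + 13 - 1 - 5/2*1)*(1/180) = (-18 + 13 - 1 - 5/2)*(1/180) = -17/2*1/180 = -17/360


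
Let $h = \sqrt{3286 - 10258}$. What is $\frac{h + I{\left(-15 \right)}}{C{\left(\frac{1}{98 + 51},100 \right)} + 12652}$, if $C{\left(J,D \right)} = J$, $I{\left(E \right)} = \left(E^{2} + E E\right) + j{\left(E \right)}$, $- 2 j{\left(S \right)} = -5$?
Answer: $\frac{134845}{3770298} + \frac{298 i \sqrt{1743}}{1885149} \approx 0.035765 + 0.0065996 i$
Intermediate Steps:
$j{\left(S \right)} = \frac{5}{2}$ ($j{\left(S \right)} = \left(- \frac{1}{2}\right) \left(-5\right) = \frac{5}{2}$)
$I{\left(E \right)} = \frac{5}{2} + 2 E^{2}$ ($I{\left(E \right)} = \left(E^{2} + E E\right) + \frac{5}{2} = \left(E^{2} + E^{2}\right) + \frac{5}{2} = 2 E^{2} + \frac{5}{2} = \frac{5}{2} + 2 E^{2}$)
$h = 2 i \sqrt{1743}$ ($h = \sqrt{-6972} = 2 i \sqrt{1743} \approx 83.499 i$)
$\frac{h + I{\left(-15 \right)}}{C{\left(\frac{1}{98 + 51},100 \right)} + 12652} = \frac{2 i \sqrt{1743} + \left(\frac{5}{2} + 2 \left(-15\right)^{2}\right)}{\frac{1}{98 + 51} + 12652} = \frac{2 i \sqrt{1743} + \left(\frac{5}{2} + 2 \cdot 225\right)}{\frac{1}{149} + 12652} = \frac{2 i \sqrt{1743} + \left(\frac{5}{2} + 450\right)}{\frac{1}{149} + 12652} = \frac{2 i \sqrt{1743} + \frac{905}{2}}{\frac{1885149}{149}} = \left(\frac{905}{2} + 2 i \sqrt{1743}\right) \frac{149}{1885149} = \frac{134845}{3770298} + \frac{298 i \sqrt{1743}}{1885149}$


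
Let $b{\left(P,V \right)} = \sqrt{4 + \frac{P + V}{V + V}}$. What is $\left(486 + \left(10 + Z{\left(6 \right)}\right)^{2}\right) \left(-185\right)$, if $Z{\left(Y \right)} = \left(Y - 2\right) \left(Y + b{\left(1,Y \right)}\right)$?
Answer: $- \frac{952010}{3} - \frac{25160 \sqrt{165}}{3} \approx -4.2507 \cdot 10^{5}$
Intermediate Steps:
$b{\left(P,V \right)} = \sqrt{4 + \frac{P + V}{2 V}}$
$Z{\left(Y \right)} = \left(-2 + Y\right) \left(Y + \frac{\sqrt{18 + \frac{2}{Y}}}{2}\right)$ ($Z{\left(Y \right)} = \left(Y - 2\right) \left(Y + \frac{\sqrt{18 + 2 \cdot 1 \frac{1}{Y}}}{2}\right) = \left(-2 + Y\right) \left(Y + \frac{\sqrt{18 + \frac{2}{Y}}}{2}\right)$)
$\left(486 + \left(10 + Z{\left(6 \right)}\right)^{2}\right) \left(-185\right) = \left(486 + \left(10 + \left(6^{2} - \sqrt{18 + \frac{2}{6}} - 12 + \frac{1}{2} \cdot 6 \sqrt{18 + \frac{2}{6}}\right)\right)^{2}\right) \left(-185\right) = \left(486 + \left(10 + \left(36 - \sqrt{18 + 2 \cdot \frac{1}{6}} - 12 + \frac{1}{2} \cdot 6 \sqrt{18 + 2 \cdot \frac{1}{6}}\right)\right)^{2}\right) \left(-185\right) = \left(486 + \left(10 + \left(36 - \sqrt{18 + \frac{1}{3}} - 12 + \frac{1}{2} \cdot 6 \sqrt{18 + \frac{1}{3}}\right)\right)^{2}\right) \left(-185\right) = \left(486 + \left(10 + \left(36 - \sqrt{\frac{55}{3}} - 12 + \frac{1}{2} \cdot 6 \sqrt{\frac{55}{3}}\right)\right)^{2}\right) \left(-185\right) = \left(486 + \left(10 + \left(36 - \frac{\sqrt{165}}{3} - 12 + \frac{1}{2} \cdot 6 \frac{\sqrt{165}}{3}\right)\right)^{2}\right) \left(-185\right) = \left(486 + \left(10 + \left(36 - \frac{\sqrt{165}}{3} - 12 + \sqrt{165}\right)\right)^{2}\right) \left(-185\right) = \left(486 + \left(10 + \left(24 + \frac{2 \sqrt{165}}{3}\right)\right)^{2}\right) \left(-185\right) = \left(486 + \left(34 + \frac{2 \sqrt{165}}{3}\right)^{2}\right) \left(-185\right) = -89910 - 185 \left(34 + \frac{2 \sqrt{165}}{3}\right)^{2}$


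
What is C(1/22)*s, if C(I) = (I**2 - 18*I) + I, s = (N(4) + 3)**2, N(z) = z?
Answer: -18277/484 ≈ -37.762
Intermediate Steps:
s = 49 (s = (4 + 3)**2 = 7**2 = 49)
C(I) = I**2 - 17*I
C(1/22)*s = ((-17 + 1/22)/22)*49 = ((1/22)*(-373/22))*49 = -373/484*49 = -18277/484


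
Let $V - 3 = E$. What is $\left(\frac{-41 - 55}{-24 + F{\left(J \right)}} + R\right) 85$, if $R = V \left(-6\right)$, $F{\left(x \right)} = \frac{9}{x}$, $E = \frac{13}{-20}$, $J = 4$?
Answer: $- \frac{47753}{58} \approx -823.33$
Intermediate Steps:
$E = - \frac{13}{20}$ ($E = 13 \left(- \frac{1}{20}\right) = - \frac{13}{20} \approx -0.65$)
$V = \frac{47}{20}$ ($V = 3 - \frac{13}{20} = \frac{47}{20} \approx 2.35$)
$R = - \frac{141}{10}$ ($R = \frac{47}{20} \left(-6\right) = - \frac{141}{10} \approx -14.1$)
$\left(\frac{-41 - 55}{-24 + F{\left(J \right)}} + R\right) 85 = \left(\frac{-41 - 55}{-24 + \frac{9}{4}} - \frac{141}{10}\right) 85 = \left(- \frac{96}{-24 + 9 \cdot \frac{1}{4}} - \frac{141}{10}\right) 85 = \left(- \frac{96}{-24 + \frac{9}{4}} - \frac{141}{10}\right) 85 = \left(- \frac{96}{- \frac{87}{4}} - \frac{141}{10}\right) 85 = \left(\left(-96\right) \left(- \frac{4}{87}\right) - \frac{141}{10}\right) 85 = \left(\frac{128}{29} - \frac{141}{10}\right) 85 = \left(- \frac{2809}{290}\right) 85 = - \frac{47753}{58}$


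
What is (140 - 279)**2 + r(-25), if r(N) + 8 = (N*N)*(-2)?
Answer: 18063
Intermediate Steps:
r(N) = -8 - 2*N**2 (r(N) = -8 + (N*N)*(-2) = -8 + N**2*(-2) = -8 - 2*N**2)
(140 - 279)**2 + r(-25) = (140 - 279)**2 + (-8 - 2*(-25)**2) = (-139)**2 + (-8 - 2*625) = 19321 + (-8 - 1250) = 19321 - 1258 = 18063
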